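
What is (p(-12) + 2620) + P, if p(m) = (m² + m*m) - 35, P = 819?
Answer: 3692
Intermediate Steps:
p(m) = -35 + 2*m² (p(m) = (m² + m²) - 35 = 2*m² - 35 = -35 + 2*m²)
(p(-12) + 2620) + P = ((-35 + 2*(-12)²) + 2620) + 819 = ((-35 + 2*144) + 2620) + 819 = ((-35 + 288) + 2620) + 819 = (253 + 2620) + 819 = 2873 + 819 = 3692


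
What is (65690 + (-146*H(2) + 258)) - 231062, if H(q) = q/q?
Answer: -165260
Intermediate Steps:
H(q) = 1
(65690 + (-146*H(2) + 258)) - 231062 = (65690 + (-146*1 + 258)) - 231062 = (65690 + (-146 + 258)) - 231062 = (65690 + 112) - 231062 = 65802 - 231062 = -165260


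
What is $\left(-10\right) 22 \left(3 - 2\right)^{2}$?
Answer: $-220$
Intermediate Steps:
$\left(-10\right) 22 \left(3 - 2\right)^{2} = - 220 \cdot 1^{2} = \left(-220\right) 1 = -220$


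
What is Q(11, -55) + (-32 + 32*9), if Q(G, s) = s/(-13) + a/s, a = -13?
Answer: 186234/715 ≈ 260.47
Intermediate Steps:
Q(G, s) = -13/s - s/13 (Q(G, s) = s/(-13) - 13/s = s*(-1/13) - 13/s = -s/13 - 13/s = -13/s - s/13)
Q(11, -55) + (-32 + 32*9) = (-13/(-55) - 1/13*(-55)) + (-32 + 32*9) = (-13*(-1/55) + 55/13) + (-32 + 288) = (13/55 + 55/13) + 256 = 3194/715 + 256 = 186234/715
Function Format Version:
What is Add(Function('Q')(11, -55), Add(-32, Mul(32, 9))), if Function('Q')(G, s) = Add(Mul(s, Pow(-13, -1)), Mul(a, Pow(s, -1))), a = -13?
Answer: Rational(186234, 715) ≈ 260.47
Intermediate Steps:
Function('Q')(G, s) = Add(Mul(-13, Pow(s, -1)), Mul(Rational(-1, 13), s)) (Function('Q')(G, s) = Add(Mul(s, Pow(-13, -1)), Mul(-13, Pow(s, -1))) = Add(Mul(s, Rational(-1, 13)), Mul(-13, Pow(s, -1))) = Add(Mul(Rational(-1, 13), s), Mul(-13, Pow(s, -1))) = Add(Mul(-13, Pow(s, -1)), Mul(Rational(-1, 13), s)))
Add(Function('Q')(11, -55), Add(-32, Mul(32, 9))) = Add(Add(Mul(-13, Pow(-55, -1)), Mul(Rational(-1, 13), -55)), Add(-32, Mul(32, 9))) = Add(Add(Mul(-13, Rational(-1, 55)), Rational(55, 13)), Add(-32, 288)) = Add(Add(Rational(13, 55), Rational(55, 13)), 256) = Add(Rational(3194, 715), 256) = Rational(186234, 715)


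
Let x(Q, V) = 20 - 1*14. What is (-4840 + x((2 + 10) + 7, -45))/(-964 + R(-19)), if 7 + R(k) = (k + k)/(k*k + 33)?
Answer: 476149/95653 ≈ 4.9779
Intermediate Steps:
R(k) = -7 + 2*k/(33 + k²) (R(k) = -7 + (k + k)/(k*k + 33) = -7 + (2*k)/(k² + 33) = -7 + (2*k)/(33 + k²) = -7 + 2*k/(33 + k²))
x(Q, V) = 6 (x(Q, V) = 20 - 14 = 6)
(-4840 + x((2 + 10) + 7, -45))/(-964 + R(-19)) = (-4840 + 6)/(-964 + (-231 - 7*(-19)² + 2*(-19))/(33 + (-19)²)) = -4834/(-964 + (-231 - 7*361 - 38)/(33 + 361)) = -4834/(-964 + (-231 - 2527 - 38)/394) = -4834/(-964 + (1/394)*(-2796)) = -4834/(-964 - 1398/197) = -4834/(-191306/197) = -4834*(-197/191306) = 476149/95653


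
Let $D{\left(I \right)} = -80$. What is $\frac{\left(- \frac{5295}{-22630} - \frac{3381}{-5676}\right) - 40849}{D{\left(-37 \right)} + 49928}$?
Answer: $- \frac{58298454263}{71142999136} \approx -0.81945$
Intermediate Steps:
$\frac{\left(- \frac{5295}{-22630} - \frac{3381}{-5676}\right) - 40849}{D{\left(-37 \right)} + 49928} = \frac{\left(- \frac{5295}{-22630} - \frac{3381}{-5676}\right) - 40849}{-80 + 49928} = \frac{\left(\left(-5295\right) \left(- \frac{1}{22630}\right) - - \frac{1127}{1892}\right) - 40849}{49848} = \left(\left(\frac{1059}{4526} + \frac{1127}{1892}\right) - 40849\right) \frac{1}{49848} = \left(\frac{3552215}{4281596} - 40849\right) \frac{1}{49848} = \left(- \frac{174895362789}{4281596}\right) \frac{1}{49848} = - \frac{58298454263}{71142999136}$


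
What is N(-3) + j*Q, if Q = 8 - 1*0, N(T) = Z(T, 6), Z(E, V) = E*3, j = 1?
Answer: -1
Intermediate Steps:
Z(E, V) = 3*E
N(T) = 3*T
Q = 8 (Q = 8 + 0 = 8)
N(-3) + j*Q = 3*(-3) + 1*8 = -9 + 8 = -1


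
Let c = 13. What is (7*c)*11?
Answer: 1001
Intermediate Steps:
(7*c)*11 = (7*13)*11 = 91*11 = 1001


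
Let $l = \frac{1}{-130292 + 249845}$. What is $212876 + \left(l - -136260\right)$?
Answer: $\frac{41740256209}{119553} \approx 3.4914 \cdot 10^{5}$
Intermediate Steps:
$l = \frac{1}{119553} \approx 8.3645 \cdot 10^{-6}$
$212876 + \left(l - -136260\right) = 212876 + \left(\frac{1}{119553} - -136260\right) = 212876 + \left(\frac{1}{119553} + 136260\right) = 212876 + \frac{16290291781}{119553} = \frac{41740256209}{119553}$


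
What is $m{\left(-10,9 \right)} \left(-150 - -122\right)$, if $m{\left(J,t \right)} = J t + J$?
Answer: $2800$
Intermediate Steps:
$m{\left(J,t \right)} = J + J t$
$m{\left(-10,9 \right)} \left(-150 - -122\right) = - 10 \left(1 + 9\right) \left(-150 - -122\right) = \left(-10\right) 10 \left(-150 + 122\right) = \left(-100\right) \left(-28\right) = 2800$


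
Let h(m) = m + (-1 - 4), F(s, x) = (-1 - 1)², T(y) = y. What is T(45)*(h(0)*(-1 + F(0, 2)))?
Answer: -675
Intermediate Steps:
F(s, x) = 4 (F(s, x) = (-2)² = 4)
h(m) = -5 + m (h(m) = m - 5 = -5 + m)
T(45)*(h(0)*(-1 + F(0, 2))) = 45*((-5 + 0)*(-1 + 4)) = 45*(-5*3) = 45*(-15) = -675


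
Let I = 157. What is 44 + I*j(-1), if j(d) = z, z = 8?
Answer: 1300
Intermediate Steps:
j(d) = 8
44 + I*j(-1) = 44 + 157*8 = 44 + 1256 = 1300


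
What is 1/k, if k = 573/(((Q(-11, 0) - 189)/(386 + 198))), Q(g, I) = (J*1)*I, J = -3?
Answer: -63/111544 ≈ -0.00056480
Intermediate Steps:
Q(g, I) = -3*I (Q(g, I) = (-3*1)*I = -3*I)
k = -111544/63 (k = 573/(((-3*0 - 189)/(386 + 198))) = 573/(((0 - 189)/584)) = 573/((-189*1/584)) = 573/(-189/584) = 573*(-584/189) = -111544/63 ≈ -1770.5)
1/k = 1/(-111544/63) = -63/111544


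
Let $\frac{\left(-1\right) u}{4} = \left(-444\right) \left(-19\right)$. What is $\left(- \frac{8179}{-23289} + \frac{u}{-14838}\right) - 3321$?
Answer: $- \frac{191117463734}{57593697} \approx -3318.4$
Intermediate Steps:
$u = -33744$ ($u = - 4 \left(\left(-444\right) \left(-19\right)\right) = \left(-4\right) 8436 = -33744$)
$\left(- \frac{8179}{-23289} + \frac{u}{-14838}\right) - 3321 = \left(- \frac{8179}{-23289} - \frac{33744}{-14838}\right) - 3321 = \left(\left(-8179\right) \left(- \frac{1}{23289}\right) - - \frac{5624}{2473}\right) - 3321 = \left(\frac{8179}{23289} + \frac{5624}{2473}\right) - 3321 = \frac{151204003}{57593697} - 3321 = - \frac{191117463734}{57593697}$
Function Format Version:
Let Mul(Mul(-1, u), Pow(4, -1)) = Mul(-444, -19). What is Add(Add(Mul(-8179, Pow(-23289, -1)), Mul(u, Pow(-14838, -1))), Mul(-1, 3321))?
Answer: Rational(-191117463734, 57593697) ≈ -3318.4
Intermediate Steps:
u = -33744 (u = Mul(-4, Mul(-444, -19)) = Mul(-4, 8436) = -33744)
Add(Add(Mul(-8179, Pow(-23289, -1)), Mul(u, Pow(-14838, -1))), Mul(-1, 3321)) = Add(Add(Mul(-8179, Pow(-23289, -1)), Mul(-33744, Pow(-14838, -1))), Mul(-1, 3321)) = Add(Add(Mul(-8179, Rational(-1, 23289)), Mul(-33744, Rational(-1, 14838))), -3321) = Add(Add(Rational(8179, 23289), Rational(5624, 2473)), -3321) = Add(Rational(151204003, 57593697), -3321) = Rational(-191117463734, 57593697)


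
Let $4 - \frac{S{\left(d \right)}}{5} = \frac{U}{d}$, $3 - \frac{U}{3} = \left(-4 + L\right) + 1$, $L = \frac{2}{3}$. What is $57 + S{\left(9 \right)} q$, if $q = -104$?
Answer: $- \frac{9887}{9} \approx -1098.6$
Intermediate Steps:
$L = \frac{2}{3}$ ($L = 2 \cdot \frac{1}{3} = \frac{2}{3} \approx 0.66667$)
$U = 16$ ($U = 9 - 3 \left(\left(-4 + \frac{2}{3}\right) + 1\right) = 9 - 3 \left(- \frac{10}{3} + 1\right) = 9 - -7 = 9 + 7 = 16$)
$S{\left(d \right)} = 20 - \frac{80}{d}$ ($S{\left(d \right)} = 20 - 5 \frac{16}{d} = 20 - \frac{80}{d}$)
$57 + S{\left(9 \right)} q = 57 + \left(20 - \frac{80}{9}\right) \left(-104\right) = 57 + \frac{100}{9} \left(-104\right) = 57 - \frac{10400}{9} = - \frac{9887}{9}$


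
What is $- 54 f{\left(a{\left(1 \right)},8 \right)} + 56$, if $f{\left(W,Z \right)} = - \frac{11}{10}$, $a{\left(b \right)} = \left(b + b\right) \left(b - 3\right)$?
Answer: $\frac{577}{5} \approx 115.4$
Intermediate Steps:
$a{\left(b \right)} = 2 b \left(-3 + b\right)$
$f{\left(W,Z \right)} = - \frac{11}{10}$ ($f{\left(W,Z \right)} = \left(-11\right) \frac{1}{10} = - \frac{11}{10}$)
$- 54 f{\left(a{\left(1 \right)},8 \right)} + 56 = \left(-54\right) \left(- \frac{11}{10}\right) + 56 = \frac{297}{5} + 56 = \frac{577}{5}$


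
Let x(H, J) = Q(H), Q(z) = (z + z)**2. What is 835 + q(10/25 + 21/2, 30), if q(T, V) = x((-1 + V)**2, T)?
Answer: 2829959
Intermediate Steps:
Q(z) = 4*z**2 (Q(z) = (2*z)**2 = 4*z**2)
x(H, J) = 4*H**2
q(T, V) = 4*(-1 + V)**4 (q(T, V) = 4*((-1 + V)**2)**2 = 4*(-1 + V)**4)
835 + q(10/25 + 21/2, 30) = 835 + 4*(-1 + 30)**4 = 835 + 4*29**4 = 835 + 4*707281 = 835 + 2829124 = 2829959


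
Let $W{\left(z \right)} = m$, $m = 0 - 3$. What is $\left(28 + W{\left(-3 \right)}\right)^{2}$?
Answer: $625$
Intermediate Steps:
$m = -3$
$W{\left(z \right)} = -3$
$\left(28 + W{\left(-3 \right)}\right)^{2} = \left(28 - 3\right)^{2} = 25^{2} = 625$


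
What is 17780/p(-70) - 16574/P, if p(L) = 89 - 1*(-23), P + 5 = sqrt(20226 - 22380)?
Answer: 1715145/8716 + 16574*I*sqrt(2154)/2179 ≈ 196.78 + 353.01*I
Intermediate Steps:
P = -5 + I*sqrt(2154) (P = -5 + sqrt(20226 - 22380) = -5 + sqrt(-2154) = -5 + I*sqrt(2154) ≈ -5.0 + 46.411*I)
p(L) = 112 (p(L) = 89 + 23 = 112)
17780/p(-70) - 16574/P = 17780/112 - 16574/(-5 + I*sqrt(2154)) = 17780*(1/112) - 16574/(-5 + I*sqrt(2154)) = 635/4 - 16574/(-5 + I*sqrt(2154))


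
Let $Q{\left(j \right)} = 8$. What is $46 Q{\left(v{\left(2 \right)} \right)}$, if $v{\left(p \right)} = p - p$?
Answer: $368$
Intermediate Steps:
$v{\left(p \right)} = 0$
$46 Q{\left(v{\left(2 \right)} \right)} = 46 \cdot 8 = 368$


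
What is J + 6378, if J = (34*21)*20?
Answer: 20658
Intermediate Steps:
J = 14280 (J = 714*20 = 14280)
J + 6378 = 14280 + 6378 = 20658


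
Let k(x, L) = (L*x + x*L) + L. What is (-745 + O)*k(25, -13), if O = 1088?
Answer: -227409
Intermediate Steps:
k(x, L) = L + 2*L*x (k(x, L) = (L*x + L*x) + L = 2*L*x + L = L + 2*L*x)
(-745 + O)*k(25, -13) = (-745 + 1088)*(-13*(1 + 2*25)) = 343*(-13*(1 + 50)) = 343*(-13*51) = 343*(-663) = -227409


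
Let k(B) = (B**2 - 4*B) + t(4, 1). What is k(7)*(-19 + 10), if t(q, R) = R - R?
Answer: -189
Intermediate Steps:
t(q, R) = 0
k(B) = B**2 - 4*B (k(B) = (B**2 - 4*B) + 0 = B**2 - 4*B)
k(7)*(-19 + 10) = (7*(-4 + 7))*(-19 + 10) = (7*3)*(-9) = 21*(-9) = -189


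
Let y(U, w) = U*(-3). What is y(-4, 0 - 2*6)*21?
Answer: 252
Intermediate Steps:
y(U, w) = -3*U
y(-4, 0 - 2*6)*21 = -3*(-4)*21 = 12*21 = 252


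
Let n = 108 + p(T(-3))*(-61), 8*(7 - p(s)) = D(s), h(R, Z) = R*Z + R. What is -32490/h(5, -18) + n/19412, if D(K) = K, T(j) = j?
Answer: 1009066913/2640032 ≈ 382.22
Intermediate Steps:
h(R, Z) = R + R*Z
p(s) = 7 - s/8
n = -2735/8 (n = 108 + (7 - ⅛*(-3))*(-61) = 108 + (7 + 3/8)*(-61) = 108 + (59/8)*(-61) = 108 - 3599/8 = -2735/8 ≈ -341.88)
-32490/h(5, -18) + n/19412 = -32490*1/(5*(1 - 18)) - 2735/8/19412 = -32490/(5*(-17)) - 2735/8*1/19412 = -32490/(-85) - 2735/155296 = -32490*(-1/85) - 2735/155296 = 6498/17 - 2735/155296 = 1009066913/2640032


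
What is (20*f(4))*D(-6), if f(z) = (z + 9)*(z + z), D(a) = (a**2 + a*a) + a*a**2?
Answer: -299520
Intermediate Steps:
D(a) = a**3 + 2*a**2 (D(a) = (a**2 + a**2) + a**3 = 2*a**2 + a**3 = a**3 + 2*a**2)
f(z) = 2*z*(9 + z) (f(z) = (9 + z)*(2*z) = 2*z*(9 + z))
(20*f(4))*D(-6) = (20*(2*4*(9 + 4)))*((-6)**2*(2 - 6)) = (20*(2*4*13))*(36*(-4)) = (20*104)*(-144) = 2080*(-144) = -299520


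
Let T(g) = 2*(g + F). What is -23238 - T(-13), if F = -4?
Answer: -23204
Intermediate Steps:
T(g) = -8 + 2*g (T(g) = 2*(g - 4) = 2*(-4 + g) = -8 + 2*g)
-23238 - T(-13) = -23238 - (-8 + 2*(-13)) = -23238 - (-8 - 26) = -23238 - 1*(-34) = -23238 + 34 = -23204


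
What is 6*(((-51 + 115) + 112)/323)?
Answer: 1056/323 ≈ 3.2693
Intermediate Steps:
6*(((-51 + 115) + 112)/323) = 6*((64 + 112)*(1/323)) = 6*(176*(1/323)) = 6*(176/323) = 1056/323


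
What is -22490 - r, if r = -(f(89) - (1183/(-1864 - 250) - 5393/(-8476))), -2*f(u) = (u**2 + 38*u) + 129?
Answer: -36100280577/1279876 ≈ -28206.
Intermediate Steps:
f(u) = -129/2 - 19*u - u**2/2 (f(u) = -((u**2 + 38*u) + 129)/2 = -(129 + u**2 + 38*u)/2 = -129/2 - 19*u - u**2/2)
r = 7315869337/1279876 (r = -((-129/2 - 19*89 - 1/2*89**2) - (1183/(-1864 - 250) - 5393/(-8476))) = -((-129/2 - 1691 - 1/2*7921) - (1183/(-2114) - 5393*(-1/8476))) = -((-129/2 - 1691 - 7921/2) - (1183*(-1/2114) + 5393/8476)) = -(-5716 - (-169/302 + 5393/8476)) = -(-5716 - 1*98121/1279876) = -(-5716 - 98121/1279876) = -1*(-7315869337/1279876) = 7315869337/1279876 ≈ 5716.1)
-22490 - r = -22490 - 1*7315869337/1279876 = -22490 - 7315869337/1279876 = -36100280577/1279876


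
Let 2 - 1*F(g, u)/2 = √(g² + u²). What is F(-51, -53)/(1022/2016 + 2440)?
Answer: 576/351433 - 288*√5410/351433 ≈ -0.058638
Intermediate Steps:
F(g, u) = 4 - 2*√(g² + u²)
F(-51, -53)/(1022/2016 + 2440) = (4 - 2*√((-51)² + (-53)²))/(1022/2016 + 2440) = (4 - 2*√(2601 + 2809))/(1022*(1/2016) + 2440) = (4 - 2*√5410)/(73/144 + 2440) = (4 - 2*√5410)/(351433/144) = (4 - 2*√5410)*(144/351433) = 576/351433 - 288*√5410/351433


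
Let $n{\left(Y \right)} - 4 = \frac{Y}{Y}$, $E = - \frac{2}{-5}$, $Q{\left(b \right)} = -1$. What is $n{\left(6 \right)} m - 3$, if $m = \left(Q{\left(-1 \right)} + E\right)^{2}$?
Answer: $- \frac{6}{5} \approx -1.2$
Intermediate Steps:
$E = \frac{2}{5}$ ($E = \left(-2\right) \left(- \frac{1}{5}\right) = \frac{2}{5} \approx 0.4$)
$n{\left(Y \right)} = 5$ ($n{\left(Y \right)} = 4 + \frac{Y}{Y} = 4 + 1 = 5$)
$m = \frac{9}{25}$ ($m = \left(-1 + \frac{2}{5}\right)^{2} = \left(- \frac{3}{5}\right)^{2} = \frac{9}{25} \approx 0.36$)
$n{\left(6 \right)} m - 3 = 5 \cdot \frac{9}{25} - 3 = \frac{9}{5} - 3 = - \frac{6}{5}$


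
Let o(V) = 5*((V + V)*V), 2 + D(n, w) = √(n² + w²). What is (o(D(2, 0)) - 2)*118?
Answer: -236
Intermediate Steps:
D(n, w) = -2 + √(n² + w²)
o(V) = 10*V² (o(V) = 5*((2*V)*V) = 5*(2*V²) = 10*V²)
(o(D(2, 0)) - 2)*118 = (10*(-2 + √(2² + 0²))² - 2)*118 = (10*(-2 + √(4 + 0))² - 2)*118 = (10*(-2 + √4)² - 2)*118 = (10*(-2 + 2)² - 2)*118 = (10*0² - 2)*118 = (10*0 - 2)*118 = (0 - 2)*118 = -2*118 = -236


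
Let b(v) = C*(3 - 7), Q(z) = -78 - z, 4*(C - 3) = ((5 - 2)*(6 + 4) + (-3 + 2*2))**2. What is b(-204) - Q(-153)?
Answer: -1048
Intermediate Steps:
C = 973/4 (C = 3 + ((5 - 2)*(6 + 4) + (-3 + 2*2))**2/4 = 3 + (3*10 + (-3 + 4))**2/4 = 3 + (30 + 1)**2/4 = 3 + (1/4)*31**2 = 3 + (1/4)*961 = 3 + 961/4 = 973/4 ≈ 243.25)
b(v) = -973 (b(v) = 973*(3 - 7)/4 = (973/4)*(-4) = -973)
b(-204) - Q(-153) = -973 - (-78 - 1*(-153)) = -973 - (-78 + 153) = -973 - 1*75 = -973 - 75 = -1048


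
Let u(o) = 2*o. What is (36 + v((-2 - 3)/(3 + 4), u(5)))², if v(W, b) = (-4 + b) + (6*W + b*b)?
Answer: 929296/49 ≈ 18965.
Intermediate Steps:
v(W, b) = -4 + b + b² + 6*W (v(W, b) = (-4 + b) + (6*W + b²) = (-4 + b) + (b² + 6*W) = -4 + b + b² + 6*W)
(36 + v((-2 - 3)/(3 + 4), u(5)))² = (36 + (-4 + 2*5 + (2*5)² + 6*((-2 - 3)/(3 + 4))))² = (36 + (-4 + 10 + 10² + 6*(-5/7)))² = (36 + (-4 + 10 + 100 + 6*(-5*⅐)))² = (36 + (-4 + 10 + 100 + 6*(-5/7)))² = (36 + (-4 + 10 + 100 - 30/7))² = (36 + 712/7)² = (964/7)² = 929296/49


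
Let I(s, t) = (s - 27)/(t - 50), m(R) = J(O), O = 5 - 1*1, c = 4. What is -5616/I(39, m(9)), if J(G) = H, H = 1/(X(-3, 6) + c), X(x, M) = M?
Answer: 116766/5 ≈ 23353.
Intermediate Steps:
H = 1/10 (H = 1/(6 + 4) = 1/10 ≈ 0.10000)
O = 4 (O = 5 - 1 = 4)
J(G) = 1/10
m(R) = 1/10
I(s, t) = (-27 + s)/(-50 + t)
-5616/I(39, m(9)) = -5616*(-50 + 1/10)/(-27 + 39) = -5616/(12/(-499/10)) = -5616/((-10/499*12)) = -5616/(-120/499) = -5616*(-499/120) = 116766/5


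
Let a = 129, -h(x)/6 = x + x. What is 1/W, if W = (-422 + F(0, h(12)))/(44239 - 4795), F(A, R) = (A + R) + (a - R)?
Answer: -39444/293 ≈ -134.62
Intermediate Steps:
h(x) = -12*x (h(x) = -6*(x + x) = -12*x)
F(A, R) = 129 + A (F(A, R) = (A + R) + (129 - R) = 129 + A)
W = -293/39444 (W = (-422 + (129 + 0))/(44239 - 4795) = (-422 + 129)/39444 = -293*1/39444 = -293/39444 ≈ -0.0074283)
1/W = 1/(-293/39444) = -39444/293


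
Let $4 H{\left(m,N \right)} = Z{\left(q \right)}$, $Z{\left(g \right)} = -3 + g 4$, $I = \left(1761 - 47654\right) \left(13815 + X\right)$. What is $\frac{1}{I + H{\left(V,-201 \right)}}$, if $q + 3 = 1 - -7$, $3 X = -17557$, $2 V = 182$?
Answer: $- \frac{12}{4385167885} \approx -2.7365 \cdot 10^{-9}$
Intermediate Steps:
$V = 91$ ($V = \frac{1}{2} \cdot 182 = 91$)
$X = - \frac{17557}{3}$ ($X = \frac{1}{3} \left(-17557\right) = - \frac{17557}{3} \approx -5852.3$)
$I = - \frac{1096291984}{3}$ ($I = \left(1761 - 47654\right) \left(13815 - \frac{17557}{3}\right) = \left(-45893\right) \frac{23888}{3} = - \frac{1096291984}{3} \approx -3.6543 \cdot 10^{8}$)
$q = 5$ ($q = -3 + \left(1 - -7\right) = -3 + \left(1 + 7\right) = -3 + 8 = 5$)
$Z{\left(g \right)} = -3 + 4 g$
$H{\left(m,N \right)} = \frac{17}{4}$ ($H{\left(m,N \right)} = \frac{-3 + 4 \cdot 5}{4} = \frac{-3 + 20}{4} = \frac{1}{4} \cdot 17 = \frac{17}{4}$)
$\frac{1}{I + H{\left(V,-201 \right)}} = \frac{1}{- \frac{1096291984}{3} + \frac{17}{4}} = \frac{1}{- \frac{4385167885}{12}} = - \frac{12}{4385167885}$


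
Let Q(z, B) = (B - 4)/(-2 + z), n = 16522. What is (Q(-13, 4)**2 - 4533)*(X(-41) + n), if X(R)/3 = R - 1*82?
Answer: -73221549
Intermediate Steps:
Q(z, B) = (-4 + B)/(-2 + z)
X(R) = -246 + 3*R (X(R) = 3*(R - 1*82) = 3*(R - 82) = 3*(-82 + R) = -246 + 3*R)
(Q(-13, 4)**2 - 4533)*(X(-41) + n) = (((-4 + 4)/(-2 - 13))**2 - 4533)*((-246 + 3*(-41)) + 16522) = ((0/(-15))**2 - 4533)*((-246 - 123) + 16522) = ((-1/15*0)**2 - 4533)*(-369 + 16522) = (0**2 - 4533)*16153 = (0 - 4533)*16153 = -4533*16153 = -73221549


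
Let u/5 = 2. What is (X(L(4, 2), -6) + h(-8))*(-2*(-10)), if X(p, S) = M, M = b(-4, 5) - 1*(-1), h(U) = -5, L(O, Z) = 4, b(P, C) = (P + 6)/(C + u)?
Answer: -232/3 ≈ -77.333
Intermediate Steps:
u = 10 (u = 5*2 = 10)
b(P, C) = (6 + P)/(10 + C) (b(P, C) = (P + 6)/(C + 10) = (6 + P)/(10 + C))
M = 17/15 (M = (6 - 4)/(10 + 5) - 1*(-1) = 2/15 + 1 = 17/15 ≈ 1.1333)
X(p, S) = 17/15
(X(L(4, 2), -6) + h(-8))*(-2*(-10)) = (17/15 - 5)*(-2*(-10)) = -58/15*20 = -232/3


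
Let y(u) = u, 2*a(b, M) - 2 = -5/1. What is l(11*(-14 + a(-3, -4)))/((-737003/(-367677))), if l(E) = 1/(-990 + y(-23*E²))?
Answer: -1470708/1974005786269 ≈ -7.4504e-7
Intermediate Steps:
a(b, M) = -3/2 (a(b, M) = 1 + (-5/1)/2 = 1 + (-5*1)/2 = 1 + (½)*(-5) = 1 - 5/2 = -3/2)
l(E) = 1/(-990 - 23*E²)
l(11*(-14 + a(-3, -4)))/((-737003/(-367677))) = (-1/(990 + 23*(11*(-14 - 3/2))²))/((-737003/(-367677))) = (-1/(990 + 23*(11*(-31/2))²))/((-737003*(-1/367677))) = (-1/(990 + 23*(-341/2)²))/(737003/367677) = -1/(990 + 23*(116281/4))*(367677/737003) = -1/(990 + 2674463/4)*(367677/737003) = -1/2678423/4*(367677/737003) = -1*4/2678423*(367677/737003) = -4/2678423*367677/737003 = -1470708/1974005786269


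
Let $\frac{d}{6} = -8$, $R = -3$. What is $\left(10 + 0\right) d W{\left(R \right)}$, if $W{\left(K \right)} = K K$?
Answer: $-4320$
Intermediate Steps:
$W{\left(K \right)} = K^{2}$
$d = -48$ ($d = 6 \left(-8\right) = -48$)
$\left(10 + 0\right) d W{\left(R \right)} = \left(10 + 0\right) \left(-48\right) \left(-3\right)^{2} = 10 \left(-48\right) 9 = \left(-480\right) 9 = -4320$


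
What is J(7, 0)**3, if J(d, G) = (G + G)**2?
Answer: 0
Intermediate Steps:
J(d, G) = 4*G**2 (J(d, G) = (2*G)**2 = 4*G**2)
J(7, 0)**3 = (4*0**2)**3 = (4*0)**3 = 0**3 = 0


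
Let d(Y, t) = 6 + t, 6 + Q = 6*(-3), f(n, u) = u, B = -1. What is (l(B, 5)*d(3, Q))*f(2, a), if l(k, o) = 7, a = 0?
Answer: 0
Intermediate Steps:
Q = -24 (Q = -6 + 6*(-3) = -6 - 18 = -24)
(l(B, 5)*d(3, Q))*f(2, a) = (7*(6 - 24))*0 = (7*(-18))*0 = -126*0 = 0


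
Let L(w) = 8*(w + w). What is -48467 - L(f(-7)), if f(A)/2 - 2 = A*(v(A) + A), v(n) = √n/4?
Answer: -50099 + 56*I*√7 ≈ -50099.0 + 148.16*I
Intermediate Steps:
v(n) = √n/4
f(A) = 4 + 2*A*(A + √A/4) (f(A) = 4 + 2*(A*(√A/4 + A)) = 4 + 2*(A*(A + √A/4)) = 4 + 2*A*(A + √A/4))
L(w) = 16*w (L(w) = 8*(2*w) = 16*w)
-48467 - L(f(-7)) = -48467 - 16*(4 + (-7)^(3/2)/2 + 2*(-7)²) = -48467 - 16*(4 + (-7*I*√7)/2 + 2*49) = -48467 - 16*(4 - 7*I*√7/2 + 98) = -48467 - 16*(102 - 7*I*√7/2) = -48467 - (1632 - 56*I*√7) = -48467 + (-1632 + 56*I*√7) = -50099 + 56*I*√7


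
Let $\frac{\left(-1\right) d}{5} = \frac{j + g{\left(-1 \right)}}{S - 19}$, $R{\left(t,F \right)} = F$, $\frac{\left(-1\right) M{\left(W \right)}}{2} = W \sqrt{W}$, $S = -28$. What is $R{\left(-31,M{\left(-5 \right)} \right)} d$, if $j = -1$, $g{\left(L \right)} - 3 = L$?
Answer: $\frac{50 i \sqrt{5}}{47} \approx 2.3788 i$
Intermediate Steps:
$g{\left(L \right)} = 3 + L$
$M{\left(W \right)} = - 2 W^{\frac{3}{2}}$ ($M{\left(W \right)} = - 2 W \sqrt{W} = - 2 W^{\frac{3}{2}}$)
$d = \frac{5}{47}$ ($d = - 5 \frac{-1 + \left(3 - 1\right)}{-28 - 19} = - 5 \frac{-1 + 2}{-47} = - 5 \cdot 1 \left(- \frac{1}{47}\right) = \left(-5\right) \left(- \frac{1}{47}\right) = \frac{5}{47} \approx 0.10638$)
$R{\left(-31,M{\left(-5 \right)} \right)} d = - 2 \left(-5\right)^{\frac{3}{2}} \cdot \frac{5}{47} = - 2 \left(- 5 i \sqrt{5}\right) \frac{5}{47} = 10 i \sqrt{5} \cdot \frac{5}{47} = \frac{50 i \sqrt{5}}{47}$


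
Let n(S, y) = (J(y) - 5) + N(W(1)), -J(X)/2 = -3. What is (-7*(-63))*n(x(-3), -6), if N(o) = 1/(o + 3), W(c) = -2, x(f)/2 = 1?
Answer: 882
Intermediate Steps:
x(f) = 2 (x(f) = 2*1 = 2)
J(X) = 6 (J(X) = -2*(-3) = 6)
N(o) = 1/(3 + o)
n(S, y) = 2 (n(S, y) = (6 - 5) + 1/(3 - 2) = 1 + 1/1 = 1 + 1 = 2)
(-7*(-63))*n(x(-3), -6) = -7*(-63)*2 = 441*2 = 882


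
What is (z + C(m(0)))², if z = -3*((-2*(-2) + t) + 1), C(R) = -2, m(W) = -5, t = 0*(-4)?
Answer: 289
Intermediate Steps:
t = 0
z = -15 (z = -3*((-2*(-2) + 0) + 1) = -3*((4 + 0) + 1) = -3*(4 + 1) = -3*5 = -15)
(z + C(m(0)))² = (-15 - 2)² = (-17)² = 289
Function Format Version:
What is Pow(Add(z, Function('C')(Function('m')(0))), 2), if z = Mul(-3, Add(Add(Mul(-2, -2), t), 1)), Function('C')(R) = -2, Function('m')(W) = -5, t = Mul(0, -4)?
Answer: 289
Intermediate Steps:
t = 0
z = -15 (z = Mul(-3, Add(Add(Mul(-2, -2), 0), 1)) = Mul(-3, Add(Add(4, 0), 1)) = Mul(-3, Add(4, 1)) = Mul(-3, 5) = -15)
Pow(Add(z, Function('C')(Function('m')(0))), 2) = Pow(Add(-15, -2), 2) = Pow(-17, 2) = 289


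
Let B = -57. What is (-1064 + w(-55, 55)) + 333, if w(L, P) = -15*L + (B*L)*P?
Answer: 172519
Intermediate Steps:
w(L, P) = -15*L - 57*L*P (w(L, P) = -15*L + (-57*L)*P = -15*L - 57*L*P)
(-1064 + w(-55, 55)) + 333 = (-1064 - 3*(-55)*(5 + 19*55)) + 333 = (-1064 - 3*(-55)*(5 + 1045)) + 333 = (-1064 - 3*(-55)*1050) + 333 = (-1064 + 173250) + 333 = 172186 + 333 = 172519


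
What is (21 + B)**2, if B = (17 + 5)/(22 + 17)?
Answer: 707281/1521 ≈ 465.01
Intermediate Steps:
B = 22/39 ≈ 0.56410
(21 + B)**2 = (21 + 22/39)**2 = (841/39)**2 = 707281/1521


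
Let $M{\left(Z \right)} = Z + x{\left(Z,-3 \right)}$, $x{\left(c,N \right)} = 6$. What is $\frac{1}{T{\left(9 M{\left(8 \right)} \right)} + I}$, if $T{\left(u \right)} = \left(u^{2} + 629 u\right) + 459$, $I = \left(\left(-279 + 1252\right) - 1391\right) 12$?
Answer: $\frac{1}{90573} \approx 1.1041 \cdot 10^{-5}$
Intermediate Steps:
$M{\left(Z \right)} = 6 + Z$ ($M{\left(Z \right)} = Z + 6 = 6 + Z$)
$I = -5016$ ($I = \left(973 - 1391\right) 12 = \left(-418\right) 12 = -5016$)
$T{\left(u \right)} = 459 + u^{2} + 629 u$
$\frac{1}{T{\left(9 M{\left(8 \right)} \right)} + I} = \frac{1}{\left(459 + \left(9 \left(6 + 8\right)\right)^{2} + 629 \cdot 9 \left(6 + 8\right)\right) - 5016} = \frac{1}{\left(459 + \left(9 \cdot 14\right)^{2} + 629 \cdot 9 \cdot 14\right) - 5016} = \frac{1}{\left(459 + 126^{2} + 629 \cdot 126\right) - 5016} = \frac{1}{\left(459 + 15876 + 79254\right) - 5016} = \frac{1}{95589 - 5016} = \frac{1}{90573}$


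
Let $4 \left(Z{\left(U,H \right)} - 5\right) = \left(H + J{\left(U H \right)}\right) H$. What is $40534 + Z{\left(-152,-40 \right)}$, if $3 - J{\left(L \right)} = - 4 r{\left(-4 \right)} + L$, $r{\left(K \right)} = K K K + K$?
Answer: $104429$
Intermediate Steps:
$r{\left(K \right)} = K + K^{3}$ ($r{\left(K \right)} = K^{2} K + K = K^{3} + K = K + K^{3}$)
$J{\left(L \right)} = -269 - L$ ($J{\left(L \right)} = 3 - \left(- 4 \left(-4 + \left(-4\right)^{3}\right) + L\right) = 3 - \left(- 4 \left(-4 - 64\right) + L\right) = 3 - \left(\left(-4\right) \left(-68\right) + L\right) = 3 - \left(272 + L\right) = -269 - L$)
$Z{\left(U,H \right)} = 5 + \frac{H \left(-269 + H - H U\right)}{4}$ ($Z{\left(U,H \right)} = 5 + \frac{\left(H - \left(269 + U H\right)\right) H}{4} = 5 + \frac{\left(H - \left(269 + H U\right)\right) H}{4} = 5 + \frac{\left(-269 + H - H U\right) H}{4} = 5 + \frac{H \left(-269 + H - H U\right)}{4}$)
$40534 + Z{\left(-152,-40 \right)} = 40534 + \left(5 + \frac{\left(-40\right)^{2}}{4} - - 10 \left(269 - -6080\right)\right) = 40534 + \left(5 + \frac{1}{4} \cdot 1600 - - 10 \left(269 + 6080\right)\right) = 40534 + \left(5 + 400 - \left(-10\right) 6349\right) = 40534 + \left(5 + 400 + 63490\right) = 40534 + 63895 = 104429$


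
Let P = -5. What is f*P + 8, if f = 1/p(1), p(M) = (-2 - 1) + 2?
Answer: 13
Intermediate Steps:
p(M) = -1 (p(M) = -3 + 2 = -1)
f = -1 (f = 1/(-1) = -1)
f*P + 8 = -1*(-5) + 8 = 5 + 8 = 13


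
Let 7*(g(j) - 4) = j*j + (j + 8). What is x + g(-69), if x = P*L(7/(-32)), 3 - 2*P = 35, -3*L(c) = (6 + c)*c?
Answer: 898711/1344 ≈ 668.68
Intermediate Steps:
L(c) = -c*(6 + c)/3 (L(c) = -(6 + c)*c/3 = -c*(6 + c)/3)
g(j) = 36/7 + j/7 + j²/7 (g(j) = 4 + (j*j + (j + 8))/7 = 4 + (j² + (8 + j))/7 = 4 + (8 + j + j²)/7 = 4 + (8/7 + j/7 + j²/7) = 36/7 + j/7 + j²/7)
P = -16 (P = 3/2 - ½*35 = 3/2 - 35/2 = -16)
x = -1295/192 (x = -(-16)*7/(-32)*(6 + 7/(-32))/3 = -(-16)*7*(-1/32)*(6 + 7*(-1/32))/3 = -(-16)*(-7)*(6 - 7/32)/(3*32) = -(-16)*(-7)*185/(3*32*32) = -16*1295/3072 = -1295/192 ≈ -6.7448)
x + g(-69) = -1295/192 + (36/7 + (⅐)*(-69) + (⅐)*(-69)²) = -1295/192 + (36/7 - 69/7 + (⅐)*4761) = -1295/192 + (36/7 - 69/7 + 4761/7) = -1295/192 + 4728/7 = 898711/1344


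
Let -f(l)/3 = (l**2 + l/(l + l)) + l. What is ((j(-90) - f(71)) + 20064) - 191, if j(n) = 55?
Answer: 70531/2 ≈ 35266.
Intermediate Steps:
f(l) = -3/2 - 3*l - 3*l**2 (f(l) = -3*((l**2 + l/(l + l)) + l) = -3*((l**2 + l/((2*l))) + l) = -3*((l**2 + (1/(2*l))*l) + l) = -3*((l**2 + 1/2) + l) = -3*((1/2 + l**2) + l) = -3*(1/2 + l + l**2) = -3/2 - 3*l - 3*l**2)
((j(-90) - f(71)) + 20064) - 191 = ((55 - (-3/2 - 3*71 - 3*71**2)) + 20064) - 191 = ((55 - (-3/2 - 213 - 3*5041)) + 20064) - 191 = ((55 - (-3/2 - 213 - 15123)) + 20064) - 191 = ((55 - 1*(-30675/2)) + 20064) - 191 = ((55 + 30675/2) + 20064) - 191 = (30785/2 + 20064) - 191 = 70913/2 - 191 = 70531/2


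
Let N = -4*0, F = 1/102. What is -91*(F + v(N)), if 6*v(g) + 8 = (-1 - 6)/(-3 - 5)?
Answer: 87451/816 ≈ 107.17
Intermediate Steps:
F = 1/102 ≈ 0.0098039
N = 0
v(g) = -19/16 (v(g) = -4/3 + ((-1 - 6)/(-3 - 5))/6 = -4/3 + (-7/(-8))/6 = -4/3 + (-7*(-⅛))/6 = -4/3 + (⅙)*(7/8) = -4/3 + 7/48 = -19/16)
-91*(F + v(N)) = -91*(1/102 - 19/16) = -91*(-961/816) = 87451/816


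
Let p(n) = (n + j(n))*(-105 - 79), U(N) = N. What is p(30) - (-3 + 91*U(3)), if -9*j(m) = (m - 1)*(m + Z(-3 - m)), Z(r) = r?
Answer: -22706/3 ≈ -7568.7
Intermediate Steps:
j(m) = -1/3 + m/3 (j(m) = -(m - 1)*(m + (-3 - m))/9 = -(-1 + m)*(-3)/9 = -(3 - 3*m)/9 = -1/3 + m/3)
p(n) = 184/3 - 736*n/3 (p(n) = (n + (-1/3 + n/3))*(-105 - 79) = (-1/3 + 4*n/3)*(-184) = 184/3 - 736*n/3)
p(30) - (-3 + 91*U(3)) = (184/3 - 736/3*30) - (-3 + 91*3) = (184/3 - 7360) - (-3 + 273) = -21896/3 - 1*270 = -21896/3 - 270 = -22706/3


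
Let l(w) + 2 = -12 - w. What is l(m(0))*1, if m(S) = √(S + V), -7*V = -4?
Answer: -14 - 2*√7/7 ≈ -14.756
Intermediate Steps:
V = 4/7 (V = -⅐*(-4) = 4/7 ≈ 0.57143)
m(S) = √(4/7 + S) (m(S) = √(S + 4/7) = √(4/7 + S))
l(w) = -14 - w (l(w) = -2 + (-12 - w) = -14 - w)
l(m(0))*1 = (-14 - √(28 + 49*0)/7)*1 = (-14 - √(28 + 0)/7)*1 = (-14 - √28/7)*1 = (-14 - 2*√7/7)*1 = -14 - 2*√7/7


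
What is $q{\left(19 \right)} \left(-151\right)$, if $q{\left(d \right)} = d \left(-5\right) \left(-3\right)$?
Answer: $-43035$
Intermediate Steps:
$q{\left(d \right)} = 15 d$ ($q{\left(d \right)} = - 5 d \left(-3\right) = 15 d$)
$q{\left(19 \right)} \left(-151\right) = 15 \cdot 19 \left(-151\right) = 285 \left(-151\right) = -43035$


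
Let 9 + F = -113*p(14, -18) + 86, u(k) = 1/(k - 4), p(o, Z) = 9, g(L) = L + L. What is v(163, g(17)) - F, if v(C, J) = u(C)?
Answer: 149461/159 ≈ 940.01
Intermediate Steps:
g(L) = 2*L
u(k) = 1/(-4 + k)
v(C, J) = 1/(-4 + C)
F = -940 (F = -9 + (-113*9 + 86) = -9 + (-1017 + 86) = -9 - 931 = -940)
v(163, g(17)) - F = 1/(-4 + 163) - 1*(-940) = 1/159 + 940 = 149461/159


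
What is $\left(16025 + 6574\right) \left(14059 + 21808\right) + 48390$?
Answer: $810606723$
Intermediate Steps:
$\left(16025 + 6574\right) \left(14059 + 21808\right) + 48390 = 22599 \cdot 35867 + 48390 = 810558333 + 48390 = 810606723$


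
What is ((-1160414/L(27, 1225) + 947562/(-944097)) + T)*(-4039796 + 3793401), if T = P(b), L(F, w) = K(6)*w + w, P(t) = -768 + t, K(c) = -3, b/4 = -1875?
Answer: 1923264805619439/1001315 ≈ 1.9207e+9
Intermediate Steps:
b = -7500 (b = 4*(-1875) = -7500)
L(F, w) = -2*w (L(F, w) = -3*w + w = -2*w)
T = -8268 (T = -768 - 7500 = -8268)
((-1160414/L(27, 1225) + 947562/(-944097)) + T)*(-4039796 + 3793401) = ((-1160414/((-2*1225)) + 947562/(-944097)) - 8268)*(-4039796 + 3793401) = ((-1160414/(-2450) + 947562*(-1/944097)) - 8268)*(-246395) = ((-1160414*(-1/2450) - 4102/4087) - 8268)*(-246395) = ((580207/1225 - 4102/4087) - 8268)*(-246395) = (2366281059/5006575 - 8268)*(-246395) = -39028081041/5006575*(-246395) = 1923264805619439/1001315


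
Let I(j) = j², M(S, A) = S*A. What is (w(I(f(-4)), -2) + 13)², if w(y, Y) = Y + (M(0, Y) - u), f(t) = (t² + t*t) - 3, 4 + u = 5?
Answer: 100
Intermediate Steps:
u = 1 (u = -4 + 5 = 1)
M(S, A) = A*S
f(t) = -3 + 2*t² (f(t) = (t² + t²) - 3 = 2*t² - 3 = -3 + 2*t²)
w(y, Y) = -1 + Y (w(y, Y) = Y + (Y*0 - 1*1) = Y + (0 - 1) = Y - 1 = -1 + Y)
(w(I(f(-4)), -2) + 13)² = ((-1 - 2) + 13)² = (-3 + 13)² = 10² = 100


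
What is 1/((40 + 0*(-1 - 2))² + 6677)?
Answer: 1/8277 ≈ 0.00012082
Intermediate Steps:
1/((40 + 0*(-1 - 2))² + 6677) = 1/((40 + 0*(-3))² + 6677) = 1/((40 + 0)² + 6677) = 1/(40² + 6677) = 1/(1600 + 6677) = 1/8277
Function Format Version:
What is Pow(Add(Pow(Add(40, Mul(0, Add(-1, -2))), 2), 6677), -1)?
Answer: Rational(1, 8277) ≈ 0.00012082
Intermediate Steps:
Pow(Add(Pow(Add(40, Mul(0, Add(-1, -2))), 2), 6677), -1) = Pow(Add(Pow(Add(40, Mul(0, -3)), 2), 6677), -1) = Pow(Add(Pow(Add(40, 0), 2), 6677), -1) = Pow(Add(Pow(40, 2), 6677), -1) = Pow(Add(1600, 6677), -1) = Pow(8277, -1) = Rational(1, 8277)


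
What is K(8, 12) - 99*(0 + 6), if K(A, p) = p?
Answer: -582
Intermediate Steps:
K(8, 12) - 99*(0 + 6) = 12 - 99*(0 + 6) = 12 - 99*6 = 12 - 594 = -582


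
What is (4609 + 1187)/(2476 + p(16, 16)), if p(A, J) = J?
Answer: 207/89 ≈ 2.3258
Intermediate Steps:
(4609 + 1187)/(2476 + p(16, 16)) = (4609 + 1187)/(2476 + 16) = 5796/2492 = 5796*(1/2492) = 207/89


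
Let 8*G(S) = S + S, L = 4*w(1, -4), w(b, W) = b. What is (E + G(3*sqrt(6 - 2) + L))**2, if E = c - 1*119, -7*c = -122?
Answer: 1923769/196 ≈ 9815.1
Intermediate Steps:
c = 122/7 (c = -1/7*(-122) = 122/7 ≈ 17.429)
E = -711/7 (E = 122/7 - 1*119 = 122/7 - 119 = -711/7 ≈ -101.57)
L = 4 (L = 4*1 = 4)
G(S) = S/4 (G(S) = (S + S)/8 = (2*S)/8 = S/4)
(E + G(3*sqrt(6 - 2) + L))**2 = (-711/7 + (3*sqrt(6 - 2) + 4)/4)**2 = (-711/7 + (3*sqrt(4) + 4)/4)**2 = (-711/7 + (3*2 + 4)/4)**2 = (-711/7 + (6 + 4)/4)**2 = (-711/7 + (1/4)*10)**2 = (-711/7 + 5/2)**2 = (-1387/14)**2 = 1923769/196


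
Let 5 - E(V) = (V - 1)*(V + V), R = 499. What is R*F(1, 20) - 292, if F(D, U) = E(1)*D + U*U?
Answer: 201803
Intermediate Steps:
E(V) = 5 - 2*V*(-1 + V) (E(V) = 5 - (V - 1)*(V + V) = 5 - (-1 + V)*2*V = 5 - 2*V*(-1 + V))
F(D, U) = U² + 5*D (F(D, U) = (5 - 2*1² + 2*1)*D + U*U = (5 - 2*1 + 2)*D + U² = (5 - 2 + 2)*D + U² = 5*D + U² = U² + 5*D)
R*F(1, 20) - 292 = 499*(20² + 5*1) - 292 = 499*(400 + 5) - 292 = 499*405 - 292 = 202095 - 292 = 201803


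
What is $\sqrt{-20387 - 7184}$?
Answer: $i \sqrt{27571} \approx 166.05 i$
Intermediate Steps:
$\sqrt{-20387 - 7184} = \sqrt{-27571} = i \sqrt{27571}$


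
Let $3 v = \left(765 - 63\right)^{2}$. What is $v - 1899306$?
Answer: $-1735038$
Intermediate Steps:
$v = 164268$ ($v = \frac{\left(765 - 63\right)^{2}}{3} = \frac{702^{2}}{3} = \frac{1}{3} \cdot 492804 = 164268$)
$v - 1899306 = 164268 - 1899306 = -1735038$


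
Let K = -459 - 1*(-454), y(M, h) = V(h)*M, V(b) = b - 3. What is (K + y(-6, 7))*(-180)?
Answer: 5220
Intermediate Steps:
V(b) = -3 + b
y(M, h) = M*(-3 + h) (y(M, h) = (-3 + h)*M = M*(-3 + h))
K = -5 (K = -459 + 454 = -5)
(K + y(-6, 7))*(-180) = (-5 - 6*(-3 + 7))*(-180) = (-5 - 6*4)*(-180) = (-5 - 24)*(-180) = -29*(-180) = 5220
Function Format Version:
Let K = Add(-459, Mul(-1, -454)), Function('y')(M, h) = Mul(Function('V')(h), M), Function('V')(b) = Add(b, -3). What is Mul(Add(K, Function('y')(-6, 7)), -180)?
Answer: 5220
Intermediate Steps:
Function('V')(b) = Add(-3, b)
Function('y')(M, h) = Mul(M, Add(-3, h)) (Function('y')(M, h) = Mul(Add(-3, h), M) = Mul(M, Add(-3, h)))
K = -5 (K = Add(-459, 454) = -5)
Mul(Add(K, Function('y')(-6, 7)), -180) = Mul(Add(-5, Mul(-6, Add(-3, 7))), -180) = Mul(Add(-5, Mul(-6, 4)), -180) = Mul(Add(-5, -24), -180) = Mul(-29, -180) = 5220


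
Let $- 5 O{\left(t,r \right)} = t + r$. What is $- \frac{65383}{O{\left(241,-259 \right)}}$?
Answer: $- \frac{326915}{18} \approx -18162.0$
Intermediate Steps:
$O{\left(t,r \right)} = - \frac{r}{5} - \frac{t}{5}$ ($O{\left(t,r \right)} = - \frac{t + r}{5} = - \frac{r + t}{5} = - \frac{r}{5} - \frac{t}{5}$)
$- \frac{65383}{O{\left(241,-259 \right)}} = - \frac{65383}{\left(- \frac{1}{5}\right) \left(-259\right) - \frac{241}{5}} = - \frac{65383}{\frac{259}{5} - \frac{241}{5}} = - \frac{65383}{\frac{18}{5}} = \left(-65383\right) \frac{5}{18} = - \frac{326915}{18}$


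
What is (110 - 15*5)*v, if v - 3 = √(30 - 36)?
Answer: 105 + 35*I*√6 ≈ 105.0 + 85.732*I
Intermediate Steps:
v = 3 + I*√6 (v = 3 + √(30 - 36) = 3 + √(-6) = 3 + I*√6 ≈ 3.0 + 2.4495*I)
(110 - 15*5)*v = (110 - 15*5)*(3 + I*√6) = (110 - 75)*(3 + I*√6) = 35*(3 + I*√6) = 105 + 35*I*√6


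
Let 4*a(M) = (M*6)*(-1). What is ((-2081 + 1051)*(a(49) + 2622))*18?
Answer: -47249190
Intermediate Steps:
a(M) = -3*M/2 (a(M) = ((M*6)*(-1))/4 = ((6*M)*(-1))/4 = (-6*M)/4 = -3*M/2)
((-2081 + 1051)*(a(49) + 2622))*18 = ((-2081 + 1051)*(-3/2*49 + 2622))*18 = -1030*(-147/2 + 2622)*18 = -1030*5097/2*18 = -2624955*18 = -47249190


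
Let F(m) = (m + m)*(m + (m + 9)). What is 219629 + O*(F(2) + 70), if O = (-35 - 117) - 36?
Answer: 196693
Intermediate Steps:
F(m) = 2*m*(9 + 2*m) (F(m) = (2*m)*(m + (9 + m)) = (2*m)*(9 + 2*m) = 2*m*(9 + 2*m))
O = -188 (O = -152 - 36 = -188)
219629 + O*(F(2) + 70) = 219629 - 188*(2*2*(9 + 2*2) + 70) = 219629 - 188*(2*2*(9 + 4) + 70) = 219629 - 188*(2*2*13 + 70) = 219629 - 188*(52 + 70) = 219629 - 188*122 = 219629 - 22936 = 196693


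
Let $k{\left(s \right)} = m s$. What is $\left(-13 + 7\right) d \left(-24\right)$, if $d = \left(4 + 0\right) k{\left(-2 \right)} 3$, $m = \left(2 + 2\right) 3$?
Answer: $-41472$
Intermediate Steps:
$m = 12$ ($m = 4 \cdot 3 = 12$)
$k{\left(s \right)} = 12 s$
$d = -288$ ($d = \left(4 + 0\right) 12 \left(-2\right) 3 = 4 \left(-24\right) 3 = \left(-96\right) 3 = -288$)
$\left(-13 + 7\right) d \left(-24\right) = \left(-13 + 7\right) \left(-288\right) \left(-24\right) = \left(-6\right) \left(-288\right) \left(-24\right) = 1728 \left(-24\right) = -41472$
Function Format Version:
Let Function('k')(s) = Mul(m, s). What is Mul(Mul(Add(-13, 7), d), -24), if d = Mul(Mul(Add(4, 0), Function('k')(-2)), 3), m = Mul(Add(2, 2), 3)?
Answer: -41472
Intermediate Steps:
m = 12 (m = Mul(4, 3) = 12)
Function('k')(s) = Mul(12, s)
d = -288 (d = Mul(Mul(Add(4, 0), Mul(12, -2)), 3) = Mul(Mul(4, -24), 3) = Mul(-96, 3) = -288)
Mul(Mul(Add(-13, 7), d), -24) = Mul(Mul(Add(-13, 7), -288), -24) = Mul(Mul(-6, -288), -24) = Mul(1728, -24) = -41472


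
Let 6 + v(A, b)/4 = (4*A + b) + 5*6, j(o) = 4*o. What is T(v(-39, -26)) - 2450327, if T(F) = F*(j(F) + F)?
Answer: -453207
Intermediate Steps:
v(A, b) = 96 + 4*b + 16*A (v(A, b) = -24 + 4*((4*A + b) + 5*6) = -24 + 4*((b + 4*A) + 30) = -24 + 4*(30 + b + 4*A) = -24 + (120 + 4*b + 16*A) = 96 + 4*b + 16*A)
T(F) = 5*F² (T(F) = F*(4*F + F) = F*(5*F) = 5*F²)
T(v(-39, -26)) - 2450327 = 5*(96 + 4*(-26) + 16*(-39))² - 2450327 = 5*(96 - 104 - 624)² - 2450327 = 5*(-632)² - 2450327 = 5*399424 - 2450327 = 1997120 - 2450327 = -453207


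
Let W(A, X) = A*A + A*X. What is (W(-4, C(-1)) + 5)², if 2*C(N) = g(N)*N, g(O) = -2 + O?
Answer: 225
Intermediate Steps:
C(N) = N*(-2 + N)/2 (C(N) = ((-2 + N)*N)/2 = (N*(-2 + N))/2 = N*(-2 + N)/2)
W(A, X) = A² + A*X
(W(-4, C(-1)) + 5)² = (-4*(-4 + (½)*(-1)*(-2 - 1)) + 5)² = (-4*(-4 + (½)*(-1)*(-3)) + 5)² = (-4*(-4 + 3/2) + 5)² = (-4*(-5/2) + 5)² = (10 + 5)² = 15² = 225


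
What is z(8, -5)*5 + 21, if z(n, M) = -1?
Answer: 16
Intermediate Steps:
z(8, -5)*5 + 21 = -1*5 + 21 = -5 + 21 = 16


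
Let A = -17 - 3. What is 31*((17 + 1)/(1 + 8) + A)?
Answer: -558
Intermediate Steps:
A = -20
31*((17 + 1)/(1 + 8) + A) = 31*((17 + 1)/(1 + 8) - 20) = 31*(18/9 - 20) = 31*(18*(1/9) - 20) = 31*(2 - 20) = 31*(-18) = -558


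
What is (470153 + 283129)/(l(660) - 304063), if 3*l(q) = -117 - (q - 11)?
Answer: -2259846/912955 ≈ -2.4753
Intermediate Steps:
l(q) = -106/3 - q/3 (l(q) = (-117 - (q - 11))/3 = (-117 - (-11 + q))/3 = (-117 + (11 - q))/3 = (-106 - q)/3 = -106/3 - q/3)
(470153 + 283129)/(l(660) - 304063) = (470153 + 283129)/((-106/3 - 1/3*660) - 304063) = 753282/((-106/3 - 220) - 304063) = 753282/(-766/3 - 304063) = 753282/(-912955/3) = 753282*(-3/912955) = -2259846/912955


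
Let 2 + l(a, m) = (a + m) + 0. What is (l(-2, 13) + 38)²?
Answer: 2209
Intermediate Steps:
l(a, m) = -2 + a + m (l(a, m) = -2 + ((a + m) + 0) = -2 + (a + m) = -2 + a + m)
(l(-2, 13) + 38)² = ((-2 - 2 + 13) + 38)² = (9 + 38)² = 47² = 2209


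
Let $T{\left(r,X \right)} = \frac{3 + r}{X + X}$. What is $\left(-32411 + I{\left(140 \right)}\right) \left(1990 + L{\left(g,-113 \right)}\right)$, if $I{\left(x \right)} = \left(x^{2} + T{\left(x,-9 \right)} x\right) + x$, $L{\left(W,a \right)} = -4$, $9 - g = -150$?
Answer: $- \frac{82120438}{3} \approx -2.7373 \cdot 10^{7}$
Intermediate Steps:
$g = 159$ ($g = 9 - -150 = 9 + 150 = 159$)
$T{\left(r,X \right)} = \frac{3 + r}{2 X}$
$I{\left(x \right)} = x + x^{2} + x \left(- \frac{1}{6} - \frac{x}{18}\right)$ ($I{\left(x \right)} = \left(x^{2} + \frac{3 + x}{2 \left(-9\right)} x\right) + x = \left(x^{2} + \frac{1}{2} \left(- \frac{1}{9}\right) \left(3 + x\right) x\right) + x = \left(x^{2} + \left(- \frac{1}{6} - \frac{x}{18}\right) x\right) + x = \left(x^{2} + x \left(- \frac{1}{6} - \frac{x}{18}\right)\right) + x = x + x^{2} + x \left(- \frac{1}{6} - \frac{x}{18}\right)$)
$\left(-32411 + I{\left(140 \right)}\right) \left(1990 + L{\left(g,-113 \right)}\right) = \left(-32411 + \frac{1}{18} \cdot 140 \left(15 + 17 \cdot 140\right)\right) \left(1990 - 4\right) = \left(-32411 + \frac{1}{18} \cdot 140 \left(15 + 2380\right)\right) 1986 = \left(-32411 + \frac{1}{18} \cdot 140 \cdot 2395\right) 1986 = \left(-32411 + \frac{167650}{9}\right) 1986 = \left(- \frac{124049}{9}\right) 1986 = - \frac{82120438}{3}$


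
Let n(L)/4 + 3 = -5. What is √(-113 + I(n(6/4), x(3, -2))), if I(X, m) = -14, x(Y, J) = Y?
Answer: I*√127 ≈ 11.269*I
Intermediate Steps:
n(L) = -32 (n(L) = -12 + 4*(-5) = -12 - 20 = -32)
√(-113 + I(n(6/4), x(3, -2))) = √(-113 - 14) = √(-127) = I*√127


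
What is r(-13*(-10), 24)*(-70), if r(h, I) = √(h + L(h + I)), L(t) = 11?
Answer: -70*√141 ≈ -831.20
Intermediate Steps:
r(h, I) = √(11 + h) (r(h, I) = √(h + 11) = √(11 + h))
r(-13*(-10), 24)*(-70) = √(11 - 13*(-10))*(-70) = √(11 + 130)*(-70) = √141*(-70) = -70*√141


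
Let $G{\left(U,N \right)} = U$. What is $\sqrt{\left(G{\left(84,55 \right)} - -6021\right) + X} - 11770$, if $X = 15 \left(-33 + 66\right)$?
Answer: $-11770 + 10 \sqrt{66} \approx -11689.0$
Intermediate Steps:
$X = 495$ ($X = 15 \cdot 33 = 495$)
$\sqrt{\left(G{\left(84,55 \right)} - -6021\right) + X} - 11770 = \sqrt{\left(84 - -6021\right) + 495} - 11770 = \sqrt{\left(84 + 6021\right) + 495} - 11770 = \sqrt{6105 + 495} - 11770 = \sqrt{6600} - 11770 = 10 \sqrt{66} - 11770 = -11770 + 10 \sqrt{66}$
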